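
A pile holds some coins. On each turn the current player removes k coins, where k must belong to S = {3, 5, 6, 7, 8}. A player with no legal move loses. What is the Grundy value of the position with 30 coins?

2

G(0) = 0
G(1) = mex{} = 0
G(2) = mex{} = 0
G(3) = mex{0} = 1
G(4) = mex{0} = 1
G(5) = mex{0,0} = 1
G(6) = mex{1,0,0} = 2
G(7) = mex{1,0,0,0} = 2
G(8) = mex{1,1,0,0,0} = 2
G(9) = mex{2,1,1,0,0} = 3
G(10) = mex{2,1,1,1,0} = 3
G(11) = mex{2,2,1,1,1} = 0
G(12) = mex{3,2,2,1,1} = 0
G(13) = mex{3,2,2,2,1} = 0
G(14) = mex{0,3,2,2,2} = 1
G(15) = mex{0,3,3,2,2} = 1
G(16) = mex{0,0,3,3,2} = 1
G(17) = mex{1,0,0,3,3} = 2
G(18) = mex{1,0,0,0,3} = 2
G(19) = mex{1,1,0,0,0} = 2
G(20) = mex{2,1,1,0,0} = 3
G(21) = mex{2,1,1,1,0} = 3
G(22) = mex{2,2,1,1,1} = 0
G(23) = mex{3,2,2,1,1} = 0
G(24) = mex{3,2,2,2,1} = 0
G(25) = mex{0,3,2,2,2} = 1
G(26) = mex{0,3,3,2,2} = 1
G(27) = mex{0,0,3,3,2} = 1
G(28) = mex{1,0,0,3,3} = 2
G(29) = mex{1,0,0,0,3} = 2
G(30) = mex{1,1,0,0,0} = 2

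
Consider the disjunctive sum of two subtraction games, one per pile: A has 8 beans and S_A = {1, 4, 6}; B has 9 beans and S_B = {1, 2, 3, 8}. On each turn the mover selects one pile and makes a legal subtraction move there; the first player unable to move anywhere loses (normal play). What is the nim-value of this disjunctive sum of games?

Pile A, S = {1, 4, 6}:
G(0) = 0
G(1) = mex{0} = 1
G(2) = mex{1} = 0
G(3) = mex{0} = 1
G(4) = mex{1,0} = 2
G(5) = mex{2,1} = 0
G(6) = mex{0,0,0} = 1
G(7) = mex{1,1,1} = 0
G(8) = mex{0,2,0} = 1
G_A(8) = 1.
Pile B, S = {1, 2, 3, 8}:
G(0) = 0
G(1) = mex{0} = 1
G(2) = mex{1,0} = 2
G(3) = mex{2,1,0} = 3
G(4) = mex{3,2,1} = 0
G(5) = mex{0,3,2} = 1
G(6) = mex{1,0,3} = 2
G(7) = mex{2,1,0} = 3
G(8) = mex{3,2,1,0} = 4
G(9) = mex{4,3,2,1} = 0
G_B(9) = 0.
Combined Grundy value = 1 ⊕ 0 = 1.

1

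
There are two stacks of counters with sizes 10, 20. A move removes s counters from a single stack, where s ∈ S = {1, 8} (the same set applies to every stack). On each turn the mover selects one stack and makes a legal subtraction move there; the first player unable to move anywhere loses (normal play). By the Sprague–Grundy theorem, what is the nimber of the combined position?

All stacks use S = {1, 8}:
G(0) = 0
G(1) = mex{0} = 1
G(2) = mex{1} = 0
G(3) = mex{0} = 1
G(4) = mex{1} = 0
G(5) = mex{0} = 1
G(6) = mex{1} = 0
G(7) = mex{0} = 1
G(8) = mex{1,0} = 2
G(9) = mex{2,1} = 0
G(10) = mex{0,0} = 1
G(11) = mex{1,1} = 0
G(12) = mex{0,0} = 1
G(13) = mex{1,1} = 0
G(14) = mex{0,0} = 1
G(15) = mex{1,1} = 0
G(16) = mex{0,2} = 1
G(17) = mex{1,0} = 2
G(18) = mex{2,1} = 0
G(19) = mex{0,0} = 1
G(20) = mex{1,1} = 0
Stack A: G(10) = 1.
Stack B: G(20) = 0.
Combined Grundy value = 1 ⊕ 0 = 1.

1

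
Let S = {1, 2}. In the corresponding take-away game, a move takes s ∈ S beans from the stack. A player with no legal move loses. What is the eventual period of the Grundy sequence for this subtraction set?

G(0) = 0
G(1) = mex{0} = 1
G(2) = mex{1,0} = 2
G(3) = mex{2,1} = 0
G(4) = mex{0,2} = 1
G(5) = mex{1,0} = 2
G(6) = mex{2,1} = 0
G(7) = mex{0,2} = 1
G(8) = mex{1,0} = 2
G(9) = mex{2,1} = 0
G(10) = mex{0,2} = 1
G(11) = mex{1,0} = 2
G(12) = mex{2,1} = 0
G(13) = mex{0,2} = 1
G(14) = mex{1,0} = 2
G(n+3) = G(n) holds for n = 0,…,1 (a full window of length max(S) = 2), so the sequence is purely periodic with period 3.

3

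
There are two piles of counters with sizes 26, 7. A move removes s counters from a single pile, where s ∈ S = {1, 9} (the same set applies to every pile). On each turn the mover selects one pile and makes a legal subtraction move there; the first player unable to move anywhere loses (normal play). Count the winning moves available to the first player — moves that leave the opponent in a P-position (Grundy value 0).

All piles use S = {1, 9}:
n :  0  1  2  3  4  5  6  7  8  9 10 11 12 13 14 15 16 17 18 19 20 21 22 23 24 25 26
G :  0  1  0  1  0  1  0  1  0  1  0  1  0  1  0  1  0  1  0  1  0  1  0  1  0  1  0
Pile A: G(26) = 0.
Pile B: G(7) = 1.
Combined Grundy value = 0 ⊕ 1 = 1.
A winning move leaves total XOR = 0, i.e. changes one component's Grundy value g to g ⊕ X where X is the current total.
Pile A: need g' = 0⊕1 = 1. Options: 26−1→G=1, 26−9→G=1. Hits: 2.
Pile B: need g' = 1⊕1 = 0. Options: 7−1→G=0. Hits: 1.

3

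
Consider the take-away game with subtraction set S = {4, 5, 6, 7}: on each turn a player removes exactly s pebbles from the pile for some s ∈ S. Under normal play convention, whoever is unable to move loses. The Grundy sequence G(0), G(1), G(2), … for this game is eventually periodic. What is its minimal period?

G(0) = 0
G(1) = mex{} = 0
G(2) = mex{} = 0
G(3) = mex{} = 0
G(4) = mex{0} = 1
G(5) = mex{0,0} = 1
G(6) = mex{0,0,0} = 1
G(7) = mex{0,0,0,0} = 1
G(8) = mex{1,0,0,0} = 2
G(9) = mex{1,1,0,0} = 2
G(10) = mex{1,1,1,0} = 2
G(11) = mex{1,1,1,1} = 0
G(12) = mex{2,1,1,1} = 0
G(13) = mex{2,2,1,1} = 0
G(14) = mex{2,2,2,1} = 0
G(15) = mex{0,2,2,2} = 1
G(16) = mex{0,0,2,2} = 1
G(17) = mex{0,0,0,2} = 1
G(18) = mex{0,0,0,0} = 1
G(19) = mex{1,0,0,0} = 2
G(20) = mex{1,1,0,0} = 2
G(21) = mex{1,1,1,0} = 2
G(22) = mex{1,1,1,1} = 0
G(23) = mex{2,1,1,1} = 0
G(n+11) = G(n) holds for n = 0,…,6 (a full window of length max(S) = 7), so the sequence is purely periodic with period 11.

11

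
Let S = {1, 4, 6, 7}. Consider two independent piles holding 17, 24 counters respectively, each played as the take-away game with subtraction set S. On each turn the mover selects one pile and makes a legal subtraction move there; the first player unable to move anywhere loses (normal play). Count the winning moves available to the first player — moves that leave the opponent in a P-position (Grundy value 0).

All piles use S = {1, 4, 6, 7}:
G(0) = 0
G(1) = mex{0} = 1
G(2) = mex{1} = 0
G(3) = mex{0} = 1
G(4) = mex{1,0} = 2
G(5) = mex{2,1} = 0
G(6) = mex{0,0,0} = 1
G(7) = mex{1,1,1,0} = 2
G(8) = mex{2,2,0,1} = 3
G(9) = mex{3,0,1,0} = 2
G(10) = mex{2,1,2,1} = 0
G(11) = mex{0,2,0,2} = 1
G(12) = mex{1,3,1,0} = 2
G(13) = mex{2,2,2,1} = 0
G(14) = mex{0,0,3,2} = 1
G(15) = mex{1,1,2,3} = 0
G(16) = mex{0,2,0,2} = 1
G(17) = mex{1,0,1,0} = 2
G(18) = mex{2,1,2,1} = 0
G(19) = mex{0,0,0,2} = 1
G(20) = mex{1,1,1,0} = 2
G(21) = mex{2,2,0,1} = 3
G(22) = mex{3,0,1,0} = 2
G(23) = mex{2,1,2,1} = 0
G(24) = mex{0,2,0,2} = 1
Pile A: G(17) = 2.
Pile B: G(24) = 1.
Combined Grundy value = 2 ⊕ 1 = 3.
A winning move leaves total XOR = 0, i.e. changes one component's Grundy value g to g ⊕ X where X is the current total.
Pile A: need g' = 2⊕3 = 1. Options: 17−1→G=1, 17−4→G=0, 17−6→G=1, 17−7→G=0. Hits: 2.
Pile B: need g' = 1⊕3 = 2. Options: 24−1→G=0, 24−4→G=2, 24−6→G=0, 24−7→G=2. Hits: 2.

4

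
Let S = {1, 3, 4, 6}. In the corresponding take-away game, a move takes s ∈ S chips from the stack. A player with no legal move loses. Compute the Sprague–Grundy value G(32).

2

G(0) = 0
G(1) = mex{0} = 1
G(2) = mex{1} = 0
G(3) = mex{0,0} = 1
G(4) = mex{1,1,0} = 2
G(5) = mex{2,0,1} = 3
G(6) = mex{3,1,0,0} = 2
G(7) = mex{2,2,1,1} = 0
G(8) = mex{0,3,2,0} = 1
G(9) = mex{1,2,3,1} = 0
G(10) = mex{0,0,2,2} = 1
G(11) = mex{1,1,0,3} = 2
G(12) = mex{2,0,1,2} = 3
G(13) = mex{3,1,0,0} = 2
G(14) = mex{2,2,1,1} = 0
G(15) = mex{0,3,2,0} = 1
G(16) = mex{1,2,3,1} = 0
G(17) = mex{0,0,2,2} = 1
G(18) = mex{1,1,0,3} = 2
G(19) = mex{2,0,1,2} = 3
G(20) = mex{3,1,0,0} = 2
G(21) = mex{2,2,1,1} = 0
G(22) = mex{0,3,2,0} = 1
G(23) = mex{1,2,3,1} = 0
G(24) = mex{0,0,2,2} = 1
G(25) = mex{1,1,0,3} = 2
G(26) = mex{2,0,1,2} = 3
G(27) = mex{3,1,0,0} = 2
G(28) = mex{2,2,1,1} = 0
G(29) = mex{0,3,2,0} = 1
G(30) = mex{1,2,3,1} = 0
G(31) = mex{0,0,2,2} = 1
G(32) = mex{1,1,0,3} = 2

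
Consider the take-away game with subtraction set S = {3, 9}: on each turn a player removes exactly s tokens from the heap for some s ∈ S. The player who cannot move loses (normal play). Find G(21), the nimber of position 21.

1

n :  0  1  2  3  4  5  6  7  8  9 10 11 12 13 14 15 16 17 18 19 20 21
G :  0  0  0  1  1  1  0  0  0  1  1  1  0  0  0  1  1  1  0  0  0  1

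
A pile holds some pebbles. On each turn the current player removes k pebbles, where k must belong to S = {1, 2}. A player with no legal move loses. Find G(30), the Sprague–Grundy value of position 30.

G(0) = 0
G(1) = mex{0} = 1
G(2) = mex{1,0} = 2
G(3) = mex{2,1} = 0
G(4) = mex{0,2} = 1
G(5) = mex{1,0} = 2
G(6) = mex{2,1} = 0
G(7) = mex{0,2} = 1
G(8) = mex{1,0} = 2
G(9) = mex{2,1} = 0
G(10) = mex{0,2} = 1
G(11) = mex{1,0} = 2
G(12) = mex{2,1} = 0
G(13) = mex{0,2} = 1
G(14) = mex{1,0} = 2
G(15) = mex{2,1} = 0
G(16) = mex{0,2} = 1
G(17) = mex{1,0} = 2
G(18) = mex{2,1} = 0
G(19) = mex{0,2} = 1
G(20) = mex{1,0} = 2
G(21) = mex{2,1} = 0
G(22) = mex{0,2} = 1
G(23) = mex{1,0} = 2
G(24) = mex{2,1} = 0
G(25) = mex{0,2} = 1
G(26) = mex{1,0} = 2
G(27) = mex{2,1} = 0
G(28) = mex{0,2} = 1
G(29) = mex{1,0} = 2
G(30) = mex{2,1} = 0

0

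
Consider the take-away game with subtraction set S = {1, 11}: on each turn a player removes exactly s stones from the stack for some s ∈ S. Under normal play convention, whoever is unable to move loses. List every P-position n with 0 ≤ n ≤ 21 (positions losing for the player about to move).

G(0) = 0
G(1) = mex{0} = 1
G(2) = mex{1} = 0
G(3) = mex{0} = 1
G(4) = mex{1} = 0
G(5) = mex{0} = 1
G(6) = mex{1} = 0
G(7) = mex{0} = 1
G(8) = mex{1} = 0
G(9) = mex{0} = 1
G(10) = mex{1} = 0
G(11) = mex{0,0} = 1
G(12) = mex{1,1} = 0
G(13) = mex{0,0} = 1
G(14) = mex{1,1} = 0
G(15) = mex{0,0} = 1
G(16) = mex{1,1} = 0
G(17) = mex{0,0} = 1
G(18) = mex{1,1} = 0
G(19) = mex{0,0} = 1
G(20) = mex{1,1} = 0
G(21) = mex{0,0} = 1
P-positions are exactly the n with G(n) = 0.

0, 2, 4, 6, 8, 10, 12, 14, 16, 18, 20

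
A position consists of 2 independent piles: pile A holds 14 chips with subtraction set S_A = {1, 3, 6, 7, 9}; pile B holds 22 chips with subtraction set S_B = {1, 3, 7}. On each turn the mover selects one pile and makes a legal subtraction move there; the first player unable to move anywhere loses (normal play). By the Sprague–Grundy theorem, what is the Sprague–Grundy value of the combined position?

Pile A, S = {1, 3, 6, 7, 9}:
G(0) = 0
G(1) = mex{0} = 1
G(2) = mex{1} = 0
G(3) = mex{0,0} = 1
G(4) = mex{1,1} = 0
G(5) = mex{0,0} = 1
G(6) = mex{1,1,0} = 2
G(7) = mex{2,0,1,0} = 3
G(8) = mex{3,1,0,1} = 2
G(9) = mex{2,2,1,0,0} = 3
G(10) = mex{3,3,0,1,1} = 2
G(11) = mex{2,2,1,0,0} = 3
G(12) = mex{3,3,2,1,1} = 0
G(13) = mex{0,2,3,2,0} = 1
G(14) = mex{1,3,2,3,1} = 0
G_A(14) = 0.
Pile B, S = {1, 3, 7}:
G(0) = 0
G(1) = mex{0} = 1
G(2) = mex{1} = 0
G(3) = mex{0,0} = 1
G(4) = mex{1,1} = 0
G(5) = mex{0,0} = 1
G(6) = mex{1,1} = 0
G(7) = mex{0,0,0} = 1
G(8) = mex{1,1,1} = 0
G(9) = mex{0,0,0} = 1
G(10) = mex{1,1,1} = 0
G(11) = mex{0,0,0} = 1
G(12) = mex{1,1,1} = 0
G(13) = mex{0,0,0} = 1
G(14) = mex{1,1,1} = 0
G(15) = mex{0,0,0} = 1
G(16) = mex{1,1,1} = 0
G(17) = mex{0,0,0} = 1
G(18) = mex{1,1,1} = 0
G(19) = mex{0,0,0} = 1
G(20) = mex{1,1,1} = 0
G(21) = mex{0,0,0} = 1
G(22) = mex{1,1,1} = 0
G_B(22) = 0.
Combined Grundy value = 0 ⊕ 0 = 0.

0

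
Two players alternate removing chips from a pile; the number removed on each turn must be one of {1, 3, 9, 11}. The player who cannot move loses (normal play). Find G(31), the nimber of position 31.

n :  0  1  2  3  4  5  6  7  8  9 10 11 12 13 14 15 16 17 18 19 20 21 22 23 24 25 26 27 28 29 30 31
G :  0  1  0  1  0  1  0  1  0  1  0  1  0  1  0  1  0  1  0  1  0  1  0  1  0  1  0  1  0  1  0  1

1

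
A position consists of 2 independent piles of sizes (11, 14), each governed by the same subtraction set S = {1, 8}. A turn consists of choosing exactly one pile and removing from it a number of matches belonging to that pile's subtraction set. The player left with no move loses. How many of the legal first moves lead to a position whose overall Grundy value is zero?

All piles use S = {1, 8}:
G(0) = 0
G(1) = mex{0} = 1
G(2) = mex{1} = 0
G(3) = mex{0} = 1
G(4) = mex{1} = 0
G(5) = mex{0} = 1
G(6) = mex{1} = 0
G(7) = mex{0} = 1
G(8) = mex{1,0} = 2
G(9) = mex{2,1} = 0
G(10) = mex{0,0} = 1
G(11) = mex{1,1} = 0
G(12) = mex{0,0} = 1
G(13) = mex{1,1} = 0
G(14) = mex{0,0} = 1
Pile A: G(11) = 0.
Pile B: G(14) = 1.
Combined Grundy value = 0 ⊕ 1 = 1.
A winning move leaves total XOR = 0, i.e. changes one component's Grundy value g to g ⊕ X where X is the current total.
Pile A: need g' = 0⊕1 = 1. Options: 11−1→G=1, 11−8→G=1. Hits: 2.
Pile B: need g' = 1⊕1 = 0. Options: 14−1→G=0, 14−8→G=0. Hits: 2.

4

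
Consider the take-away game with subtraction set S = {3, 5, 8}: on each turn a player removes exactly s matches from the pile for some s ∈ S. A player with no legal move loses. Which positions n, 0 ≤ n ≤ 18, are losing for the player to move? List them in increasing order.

n :  0  1  2  3  4  5  6  7  8  9 10 11 12 13 14 15 16 17 18
G :  0  0  0  1  1  1  2  2  2  3  3  0  0  0  1  1  1  2  2
P-positions are exactly the n with G(n) = 0.

0, 1, 2, 11, 12, 13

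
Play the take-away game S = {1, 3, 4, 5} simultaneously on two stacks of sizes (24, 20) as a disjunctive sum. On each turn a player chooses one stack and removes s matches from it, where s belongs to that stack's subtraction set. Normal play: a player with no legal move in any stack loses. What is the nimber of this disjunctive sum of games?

All stacks use S = {1, 3, 4, 5}:
n :  0  1  2  3  4  5  6  7  8  9 10 11 12 13 14 15 16 17 18 19 20 21 22 23 24
G :  0  1  0  1  2  3  2  3  0  1  0  1  2  3  2  3  0  1  0  1  2  3  2  3  0
Stack A: G(24) = 0.
Stack B: G(20) = 2.
Combined Grundy value = 0 ⊕ 2 = 2.

2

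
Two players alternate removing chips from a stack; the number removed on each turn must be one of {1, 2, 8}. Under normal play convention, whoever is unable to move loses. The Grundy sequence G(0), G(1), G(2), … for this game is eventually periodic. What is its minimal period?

3

G(0) = 0
G(1) = mex{0} = 1
G(2) = mex{1,0} = 2
G(3) = mex{2,1} = 0
G(4) = mex{0,2} = 1
G(5) = mex{1,0} = 2
G(6) = mex{2,1} = 0
G(7) = mex{0,2} = 1
G(8) = mex{1,0,0} = 2
G(9) = mex{2,1,1} = 0
G(10) = mex{0,2,2} = 1
G(11) = mex{1,0,0} = 2
G(12) = mex{2,1,1} = 0
G(13) = mex{0,2,2} = 1
G(14) = mex{1,0,0} = 2
G(n+3) = G(n) holds for n = 0,…,7 (a full window of length max(S) = 8), so the sequence is purely periodic with period 3.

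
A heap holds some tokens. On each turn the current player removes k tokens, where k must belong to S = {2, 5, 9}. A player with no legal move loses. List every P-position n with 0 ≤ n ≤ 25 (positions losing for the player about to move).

n :  0  1  2  3  4  5  6  7  8  9 10 11 12 13 14 15 16 17 18 19 20 21 22 23 24 25
G :  0  0  1  1  0  2  1  0  0  1  1  0  2  1  0  0  1  1  0  2  1  0  0  1  1  0
P-positions are exactly the n with G(n) = 0.

0, 1, 4, 7, 8, 11, 14, 15, 18, 21, 22, 25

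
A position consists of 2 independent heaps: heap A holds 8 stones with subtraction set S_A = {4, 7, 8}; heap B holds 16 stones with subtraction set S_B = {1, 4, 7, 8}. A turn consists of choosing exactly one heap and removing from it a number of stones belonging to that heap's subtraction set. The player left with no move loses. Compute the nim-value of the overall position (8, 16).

2

Heap A, S = {4, 7, 8}:
n : 0 1 2 3 4 5 6 7 8
G : 0 0 0 0 1 1 1 1 2
G_A(8) = 2.
Heap B, S = {1, 4, 7, 8}:
G(0) = 0
G(1) = mex{0} = 1
G(2) = mex{1} = 0
G(3) = mex{0} = 1
G(4) = mex{1,0} = 2
G(5) = mex{2,1} = 0
G(6) = mex{0,0} = 1
G(7) = mex{1,1,0} = 2
G(8) = mex{2,2,1,0} = 3
G(9) = mex{3,0,0,1} = 2
G(10) = mex{2,1,1,0} = 3
G(11) = mex{3,2,2,1} = 0
G(12) = mex{0,3,0,2} = 1
G(13) = mex{1,2,1,0} = 3
G(14) = mex{3,3,2,1} = 0
G(15) = mex{0,0,3,2} = 1
G(16) = mex{1,1,2,3} = 0
G_B(16) = 0.
Combined Grundy value = 2 ⊕ 0 = 2.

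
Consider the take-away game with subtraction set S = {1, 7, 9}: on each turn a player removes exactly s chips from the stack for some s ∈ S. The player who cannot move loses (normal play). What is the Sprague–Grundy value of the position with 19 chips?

n :  0  1  2  3  4  5  6  7  8  9 10 11 12 13 14 15 16 17 18 19
G :  0  1  0  1  0  1  0  1  0  1  0  1  0  1  0  1  0  1  0  1

1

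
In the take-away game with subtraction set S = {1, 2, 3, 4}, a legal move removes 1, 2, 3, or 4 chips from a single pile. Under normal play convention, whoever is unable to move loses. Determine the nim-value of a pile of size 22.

n :  0  1  2  3  4  5  6  7  8  9 10 11 12 13 14 15 16 17 18 19 20 21 22
G :  0  1  2  3  4  0  1  2  3  4  0  1  2  3  4  0  1  2  3  4  0  1  2

2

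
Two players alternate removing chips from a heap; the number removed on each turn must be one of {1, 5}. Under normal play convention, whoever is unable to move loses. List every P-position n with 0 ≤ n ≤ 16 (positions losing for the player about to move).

0, 2, 4, 6, 8, 10, 12, 14, 16

G(0) = 0
G(1) = mex{0} = 1
G(2) = mex{1} = 0
G(3) = mex{0} = 1
G(4) = mex{1} = 0
G(5) = mex{0,0} = 1
G(6) = mex{1,1} = 0
G(7) = mex{0,0} = 1
G(8) = mex{1,1} = 0
G(9) = mex{0,0} = 1
G(10) = mex{1,1} = 0
G(11) = mex{0,0} = 1
G(12) = mex{1,1} = 0
G(13) = mex{0,0} = 1
G(14) = mex{1,1} = 0
G(15) = mex{0,0} = 1
G(16) = mex{1,1} = 0
P-positions are exactly the n with G(n) = 0.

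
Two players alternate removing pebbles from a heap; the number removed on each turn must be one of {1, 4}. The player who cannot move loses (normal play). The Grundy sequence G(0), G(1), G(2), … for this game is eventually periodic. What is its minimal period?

5

n :  0  1  2  3  4  5  6  7  8  9 10 11 12 13 14
G :  0  1  0  1  2  0  1  0  1  2  0  1  0  1  2
G(n+5) = G(n) holds for n = 0,…,3 (a full window of length max(S) = 4), so the sequence is purely periodic with period 5.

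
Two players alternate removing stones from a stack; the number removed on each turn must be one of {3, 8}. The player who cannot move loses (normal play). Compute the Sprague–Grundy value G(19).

2

G(0) = 0
G(1) = mex{} = 0
G(2) = mex{} = 0
G(3) = mex{0} = 1
G(4) = mex{0} = 1
G(5) = mex{0} = 1
G(6) = mex{1} = 0
G(7) = mex{1} = 0
G(8) = mex{1,0} = 2
G(9) = mex{0,0} = 1
G(10) = mex{0,0} = 1
G(11) = mex{2,1} = 0
G(12) = mex{1,1} = 0
G(13) = mex{1,1} = 0
G(14) = mex{0,0} = 1
G(15) = mex{0,0} = 1
G(16) = mex{0,2} = 1
G(17) = mex{1,1} = 0
G(18) = mex{1,1} = 0
G(19) = mex{1,0} = 2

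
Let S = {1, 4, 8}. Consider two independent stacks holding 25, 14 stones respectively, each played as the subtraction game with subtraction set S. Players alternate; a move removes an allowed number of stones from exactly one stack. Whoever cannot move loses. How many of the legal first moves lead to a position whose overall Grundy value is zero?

4

All stacks use S = {1, 4, 8}:
n :  0  1  2  3  4  5  6  7  8  9 10 11 12 13 14 15 16 17 18 19 20 21 22 23 24 25
G :  0  1  0  1  2  0  1  0  1  2  3  2  0  1  0  1  2  0  1  0  1  2  3  2  0  1
Stack A: G(25) = 1.
Stack B: G(14) = 0.
Combined Grundy value = 1 ⊕ 0 = 1.
A winning move leaves total XOR = 0, i.e. changes one component's Grundy value g to g ⊕ X where X is the current total.
Stack A: need g' = 1⊕1 = 0. Options: 25−1→G=0, 25−4→G=2, 25−8→G=0. Hits: 2.
Stack B: need g' = 0⊕1 = 1. Options: 14−1→G=1, 14−4→G=3, 14−8→G=1. Hits: 2.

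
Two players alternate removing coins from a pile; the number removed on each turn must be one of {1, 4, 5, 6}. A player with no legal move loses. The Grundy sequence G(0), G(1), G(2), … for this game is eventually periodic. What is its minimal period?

n :  0  1  2  3  4  5  6  7  8  9 10 11 12 13 14 15 16 17 18 19
G :  0  1  0  1  2  3  2  3  4  0  1  0  1  2  3  2  3  4  0  1
G(n+9) = G(n) holds for n = 0,…,5 (a full window of length max(S) = 6), so the sequence is purely periodic with period 9.

9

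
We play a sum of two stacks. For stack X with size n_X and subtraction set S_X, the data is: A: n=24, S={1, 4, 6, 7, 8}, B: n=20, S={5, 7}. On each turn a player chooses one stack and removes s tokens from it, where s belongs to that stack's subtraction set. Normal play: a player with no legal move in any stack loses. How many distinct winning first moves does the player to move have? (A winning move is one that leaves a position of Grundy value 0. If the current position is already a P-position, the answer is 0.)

2

Stack A, S = {1, 4, 6, 7, 8}:
G(0) = 0
G(1) = mex{0} = 1
G(2) = mex{1} = 0
G(3) = mex{0} = 1
G(4) = mex{1,0} = 2
G(5) = mex{2,1} = 0
G(6) = mex{0,0,0} = 1
G(7) = mex{1,1,1,0} = 2
G(8) = mex{2,2,0,1,0} = 3
G(9) = mex{3,0,1,0,1} = 2
G(10) = mex{2,1,2,1,0} = 3
G(11) = mex{3,2,0,2,1} = 4
G(12) = mex{4,3,1,0,2} = 5
G(13) = mex{5,2,2,1,0} = 3
G(14) = mex{3,3,3,2,1} = 0
G(15) = mex{0,4,2,3,2} = 1
G(16) = mex{1,5,3,2,3} = 0
G(17) = mex{0,3,4,3,2} = 1
G(18) = mex{1,0,5,4,3} = 2
G(19) = mex{2,1,3,5,4} = 0
G(20) = mex{0,0,0,3,5} = 1
G(21) = mex{1,1,1,0,3} = 2
G(22) = mex{2,2,0,1,0} = 3
G(23) = mex{3,0,1,0,1} = 2
G(24) = mex{2,1,2,1,0} = 3
G_A(24) = 3.
Stack B, S = {5, 7}:
n :  0  1  2  3  4  5  6  7  8  9 10 11 12 13 14 15 16 17 18 19 20
G :  0  0  0  0  0  1  1  1  1  1  2  2  0  0  0  0  0  1  1  1  1
G_B(20) = 1.
Combined Grundy value = 3 ⊕ 1 = 2.
A winning move leaves total XOR = 0, i.e. changes one component's Grundy value g to g ⊕ X where X is the current total.
Stack A: need g' = 3⊕2 = 1. Options: 24−1→G=2, 24−4→G=1, 24−6→G=2, 24−7→G=1, 24−8→G=0. Hits: 2.
Stack B: need g' = 1⊕2 = 3. Options: 20−5→G=0, 20−7→G=0. Hits: 0.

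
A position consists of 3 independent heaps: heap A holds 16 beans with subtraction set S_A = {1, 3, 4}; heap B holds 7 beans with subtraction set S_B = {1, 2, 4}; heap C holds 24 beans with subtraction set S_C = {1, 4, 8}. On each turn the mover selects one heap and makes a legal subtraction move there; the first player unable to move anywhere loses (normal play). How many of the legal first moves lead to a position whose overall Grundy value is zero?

4

Heap A, S = {1, 3, 4}:
n :  0  1  2  3  4  5  6  7  8  9 10 11 12 13 14 15 16
G :  0  1  0  1  2  3  2  0  1  0  1  2  3  2  0  1  0
G_A(16) = 0.
Heap B, S = {1, 2, 4}:
n : 0 1 2 3 4 5 6 7
G : 0 1 2 0 1 2 0 1
G_B(7) = 1.
Heap C, S = {1, 4, 8}:
n :  0  1  2  3  4  5  6  7  8  9 10 11 12 13 14 15 16 17 18 19 20 21 22 23 24
G :  0  1  0  1  2  0  1  0  1  2  3  2  0  1  0  1  2  0  1  0  1  2  3  2  0
G_C(24) = 0.
Combined Grundy value = 0 ⊕ 1 ⊕ 0 = 1.
A winning move leaves total XOR = 0, i.e. changes one component's Grundy value g to g ⊕ X where X is the current total.
Heap A: need g' = 0⊕1 = 1. Options: 16−1→G=1, 16−3→G=2, 16−4→G=3. Hits: 1.
Heap B: need g' = 1⊕1 = 0. Options: 7−1→G=0, 7−2→G=2, 7−4→G=0. Hits: 2.
Heap C: need g' = 0⊕1 = 1. Options: 24−1→G=2, 24−4→G=1, 24−8→G=2. Hits: 1.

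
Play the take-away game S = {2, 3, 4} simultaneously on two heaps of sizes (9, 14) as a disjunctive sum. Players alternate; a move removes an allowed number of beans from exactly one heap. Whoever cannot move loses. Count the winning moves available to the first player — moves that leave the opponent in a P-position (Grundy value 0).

0

All heaps use S = {2, 3, 4}:
G(0) = 0
G(1) = mex{} = 0
G(2) = mex{0} = 1
G(3) = mex{0,0} = 1
G(4) = mex{1,0,0} = 2
G(5) = mex{1,1,0} = 2
G(6) = mex{2,1,1} = 0
G(7) = mex{2,2,1} = 0
G(8) = mex{0,2,2} = 1
G(9) = mex{0,0,2} = 1
G(10) = mex{1,0,0} = 2
G(11) = mex{1,1,0} = 2
G(12) = mex{2,1,1} = 0
G(13) = mex{2,2,1} = 0
G(14) = mex{0,2,2} = 1
Heap A: G(9) = 1.
Heap B: G(14) = 1.
Combined Grundy value = 1 ⊕ 1 = 0.
A winning move leaves total XOR = 0, i.e. changes one component's Grundy value g to g ⊕ X where X is the current total.
Heap A: target g' = 1⊕0 = 1, but every legal move changes the Grundy value (mex property), so 0 moves.
Heap B: target g' = 1⊕0 = 1, but every legal move changes the Grundy value (mex property), so 0 moves.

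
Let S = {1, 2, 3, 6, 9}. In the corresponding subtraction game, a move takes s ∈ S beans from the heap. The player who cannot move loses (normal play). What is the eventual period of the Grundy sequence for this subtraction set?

n :  0  1  2  3  4  5  6  7  8  9 10 11 12 13 14
G :  0  1  2  3  0  1  2  3  0  1  2  3  0  1  2
G(n+4) = G(n) holds for n = 0,…,8 (a full window of length max(S) = 9), so the sequence is purely periodic with period 4.

4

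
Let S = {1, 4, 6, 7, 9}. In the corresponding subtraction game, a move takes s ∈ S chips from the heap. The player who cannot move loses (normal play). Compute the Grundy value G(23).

n :  0  1  2  3  4  5  6  7  8  9 10 11 12 13 14 15 16 17 18 19 20 21 22 23
G :  0  1  0  1  2  0  1  2  3  2  0  1  2  0  1  0  1  2  0  1  2  3  2  0

0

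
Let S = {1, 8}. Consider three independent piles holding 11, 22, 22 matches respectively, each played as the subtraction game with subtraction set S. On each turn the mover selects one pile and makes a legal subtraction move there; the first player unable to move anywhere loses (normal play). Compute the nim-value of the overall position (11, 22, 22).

All piles use S = {1, 8}:
n :  0  1  2  3  4  5  6  7  8  9 10 11 12 13 14 15 16 17 18 19 20 21 22
G :  0  1  0  1  0  1  0  1  2  0  1  0  1  0  1  0  1  2  0  1  0  1  0
Pile A: G(11) = 0.
Pile B: G(22) = 0.
Pile C: G(22) = 0.
Combined Grundy value = 0 ⊕ 0 ⊕ 0 = 0.

0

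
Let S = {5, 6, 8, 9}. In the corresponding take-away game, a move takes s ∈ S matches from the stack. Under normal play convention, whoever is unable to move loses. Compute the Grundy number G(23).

G(0) = 0
G(1) = mex{} = 0
G(2) = mex{} = 0
G(3) = mex{} = 0
G(4) = mex{} = 0
G(5) = mex{0} = 1
G(6) = mex{0,0} = 1
G(7) = mex{0,0} = 1
G(8) = mex{0,0,0} = 1
G(9) = mex{0,0,0,0} = 1
G(10) = mex{1,0,0,0} = 2
G(11) = mex{1,1,0,0} = 2
G(12) = mex{1,1,0,0} = 2
G(13) = mex{1,1,1,0} = 2
G(14) = mex{1,1,1,1} = 0
G(15) = mex{2,1,1,1} = 0
G(16) = mex{2,2,1,1} = 0
G(17) = mex{2,2,1,1} = 0
G(18) = mex{2,2,2,1} = 0
G(19) = mex{0,2,2,2} = 1
G(20) = mex{0,0,2,2} = 1
G(21) = mex{0,0,2,2} = 1
G(22) = mex{0,0,0,2} = 1
G(23) = mex{0,0,0,0} = 1

1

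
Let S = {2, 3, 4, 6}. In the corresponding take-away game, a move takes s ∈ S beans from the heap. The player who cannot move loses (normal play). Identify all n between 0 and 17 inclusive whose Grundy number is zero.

n :  0  1  2  3  4  5  6  7  8  9 10 11 12 13 14 15 16 17
G :  0  0  1  1  2  2  3  3  0  0  1  1  2  2  3  3  0  0
P-positions are exactly the n with G(n) = 0.

0, 1, 8, 9, 16, 17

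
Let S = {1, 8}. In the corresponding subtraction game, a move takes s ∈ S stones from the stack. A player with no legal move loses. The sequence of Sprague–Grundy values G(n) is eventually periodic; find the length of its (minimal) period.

n :  0  1  2  3  4  5  6  7  8  9 10 11 12 13 14 15 16 17 18 19
G :  0  1  0  1  0  1  0  1  2  0  1  0  1  0  1  0  1  2  0  1
G(n+9) = G(n) holds for n = 0,…,7 (a full window of length max(S) = 8), so the sequence is purely periodic with period 9.

9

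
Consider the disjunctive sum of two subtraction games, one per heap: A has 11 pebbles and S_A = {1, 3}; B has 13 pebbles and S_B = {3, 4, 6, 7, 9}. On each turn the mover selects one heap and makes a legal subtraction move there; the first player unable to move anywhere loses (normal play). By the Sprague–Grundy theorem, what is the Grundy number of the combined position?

Heap A, S = {1, 3}:
G(0) = 0
G(1) = mex{0} = 1
G(2) = mex{1} = 0
G(3) = mex{0,0} = 1
G(4) = mex{1,1} = 0
G(5) = mex{0,0} = 1
G(6) = mex{1,1} = 0
G(7) = mex{0,0} = 1
G(8) = mex{1,1} = 0
G(9) = mex{0,0} = 1
G(10) = mex{1,1} = 0
G(11) = mex{0,0} = 1
G_A(11) = 1.
Heap B, S = {3, 4, 6, 7, 9}:
n :  0  1  2  3  4  5  6  7  8  9 10 11 12 13
G :  0  0  0  1  1  1  2  2  2  3  3  3  0  0
G_B(13) = 0.
Combined Grundy value = 1 ⊕ 0 = 1.

1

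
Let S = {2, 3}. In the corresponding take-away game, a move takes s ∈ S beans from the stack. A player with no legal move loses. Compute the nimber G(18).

G(0) = 0
G(1) = mex{} = 0
G(2) = mex{0} = 1
G(3) = mex{0,0} = 1
G(4) = mex{1,0} = 2
G(5) = mex{1,1} = 0
G(6) = mex{2,1} = 0
G(7) = mex{0,2} = 1
G(8) = mex{0,0} = 1
G(9) = mex{1,0} = 2
G(10) = mex{1,1} = 0
G(11) = mex{2,1} = 0
G(12) = mex{0,2} = 1
G(13) = mex{0,0} = 1
G(14) = mex{1,0} = 2
G(15) = mex{1,1} = 0
G(16) = mex{2,1} = 0
G(17) = mex{0,2} = 1
G(18) = mex{0,0} = 1

1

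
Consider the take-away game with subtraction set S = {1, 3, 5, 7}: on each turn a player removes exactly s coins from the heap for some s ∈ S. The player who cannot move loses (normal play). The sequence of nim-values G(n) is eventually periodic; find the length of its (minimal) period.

2

G(0) = 0
G(1) = mex{0} = 1
G(2) = mex{1} = 0
G(3) = mex{0,0} = 1
G(4) = mex{1,1} = 0
G(5) = mex{0,0,0} = 1
G(6) = mex{1,1,1} = 0
G(7) = mex{0,0,0,0} = 1
G(8) = mex{1,1,1,1} = 0
G(9) = mex{0,0,0,0} = 1
G(10) = mex{1,1,1,1} = 0
G(11) = mex{0,0,0,0} = 1
G(12) = mex{1,1,1,1} = 0
G(13) = mex{0,0,0,0} = 1
G(14) = mex{1,1,1,1} = 0
G(n+2) = G(n) holds for n = 0,…,6 (a full window of length max(S) = 7), so the sequence is purely periodic with period 2.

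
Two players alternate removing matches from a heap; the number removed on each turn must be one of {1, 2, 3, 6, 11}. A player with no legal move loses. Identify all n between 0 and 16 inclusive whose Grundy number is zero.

n :  0  1  2  3  4  5  6  7  8  9 10 11 12 13 14 15 16
G :  0  1  2  3  0  1  2  3  0  1  2  3  0  1  2  3  0
P-positions are exactly the n with G(n) = 0.

0, 4, 8, 12, 16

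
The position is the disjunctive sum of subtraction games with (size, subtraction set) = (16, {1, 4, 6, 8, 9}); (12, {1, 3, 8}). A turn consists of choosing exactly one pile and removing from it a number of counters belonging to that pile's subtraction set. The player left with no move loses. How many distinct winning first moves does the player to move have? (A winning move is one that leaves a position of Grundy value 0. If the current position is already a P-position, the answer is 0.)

1

Pile A, S = {1, 4, 6, 8, 9}:
n :  0  1  2  3  4  5  6  7  8  9 10 11 12 13 14 15 16
G :  0  1  0  1  2  0  1  0  1  2  3  2  0  1  2  3  2
G_A(16) = 2.
Pile B, S = {1, 3, 8}:
n :  0  1  2  3  4  5  6  7  8  9 10 11 12
G :  0  1  0  1  0  1  0  1  2  3  2  0  1
G_B(12) = 1.
Combined Grundy value = 2 ⊕ 1 = 3.
A winning move leaves total XOR = 0, i.e. changes one component's Grundy value g to g ⊕ X where X is the current total.
Pile A: need g' = 2⊕3 = 1. Options: 16−1→G=3, 16−4→G=0, 16−6→G=3, 16−8→G=1, 16−9→G=0. Hits: 1.
Pile B: need g' = 1⊕3 = 2. Options: 12−1→G=0, 12−3→G=3, 12−8→G=0. Hits: 0.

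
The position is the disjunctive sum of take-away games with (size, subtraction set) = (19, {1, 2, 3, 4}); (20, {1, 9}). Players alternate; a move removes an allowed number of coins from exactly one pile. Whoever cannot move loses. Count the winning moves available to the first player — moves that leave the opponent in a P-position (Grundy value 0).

Pile A, S = {1, 2, 3, 4}:
G(0) = 0
G(1) = mex{0} = 1
G(2) = mex{1,0} = 2
G(3) = mex{2,1,0} = 3
G(4) = mex{3,2,1,0} = 4
G(5) = mex{4,3,2,1} = 0
G(6) = mex{0,4,3,2} = 1
G(7) = mex{1,0,4,3} = 2
G(8) = mex{2,1,0,4} = 3
G(9) = mex{3,2,1,0} = 4
G(10) = mex{4,3,2,1} = 0
G(11) = mex{0,4,3,2} = 1
G(12) = mex{1,0,4,3} = 2
G(13) = mex{2,1,0,4} = 3
G(14) = mex{3,2,1,0} = 4
G(15) = mex{4,3,2,1} = 0
G(16) = mex{0,4,3,2} = 1
G(17) = mex{1,0,4,3} = 2
G(18) = mex{2,1,0,4} = 3
G(19) = mex{3,2,1,0} = 4
G_A(19) = 4.
Pile B, S = {1, 9}:
G(0) = 0
G(1) = mex{0} = 1
G(2) = mex{1} = 0
G(3) = mex{0} = 1
G(4) = mex{1} = 0
G(5) = mex{0} = 1
G(6) = mex{1} = 0
G(7) = mex{0} = 1
G(8) = mex{1} = 0
G(9) = mex{0,0} = 1
G(10) = mex{1,1} = 0
G(11) = mex{0,0} = 1
G(12) = mex{1,1} = 0
G(13) = mex{0,0} = 1
G(14) = mex{1,1} = 0
G(15) = mex{0,0} = 1
G(16) = mex{1,1} = 0
G(17) = mex{0,0} = 1
G(18) = mex{1,1} = 0
G(19) = mex{0,0} = 1
G(20) = mex{1,1} = 0
G_B(20) = 0.
Combined Grundy value = 4 ⊕ 0 = 4.
A winning move leaves total XOR = 0, i.e. changes one component's Grundy value g to g ⊕ X where X is the current total.
Pile A: need g' = 4⊕4 = 0. Options: 19−1→G=3, 19−2→G=2, 19−3→G=1, 19−4→G=0. Hits: 1.
Pile B: need g' = 0⊕4 = 4. Options: 20−1→G=1, 20−9→G=1. Hits: 0.

1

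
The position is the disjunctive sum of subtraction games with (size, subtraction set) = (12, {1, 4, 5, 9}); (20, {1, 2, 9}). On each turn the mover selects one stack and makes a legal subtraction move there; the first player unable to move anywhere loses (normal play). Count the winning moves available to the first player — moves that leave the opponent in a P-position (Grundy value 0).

Stack A, S = {1, 4, 5, 9}:
n :  0  1  2  3  4  5  6  7  8  9 10 11 12
G :  0  1  0  1  2  3  2  3  0  1  0  1  2
G_A(12) = 2.
Stack B, S = {1, 2, 9}:
n :  0  1  2  3  4  5  6  7  8  9 10 11 12 13 14 15 16 17 18 19 20
G :  0  1  2  0  1  2  0  1  2  3  0  1  2  0  1  2  0  1  2  3  0
G_B(20) = 0.
Combined Grundy value = 2 ⊕ 0 = 2.
A winning move leaves total XOR = 0, i.e. changes one component's Grundy value g to g ⊕ X where X is the current total.
Stack A: need g' = 2⊕2 = 0. Options: 12−1→G=1, 12−4→G=0, 12−5→G=3, 12−9→G=1. Hits: 1.
Stack B: need g' = 0⊕2 = 2. Options: 20−1→G=3, 20−2→G=2, 20−9→G=1. Hits: 1.

2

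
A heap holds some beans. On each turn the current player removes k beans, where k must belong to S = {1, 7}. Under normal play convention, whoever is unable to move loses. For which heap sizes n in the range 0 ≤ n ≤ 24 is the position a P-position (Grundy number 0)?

n :  0  1  2  3  4  5  6  7  8  9 10 11 12 13 14 15 16 17 18 19 20 21 22 23 24
G :  0  1  0  1  0  1  0  1  0  1  0  1  0  1  0  1  0  1  0  1  0  1  0  1  0
P-positions are exactly the n with G(n) = 0.

0, 2, 4, 6, 8, 10, 12, 14, 16, 18, 20, 22, 24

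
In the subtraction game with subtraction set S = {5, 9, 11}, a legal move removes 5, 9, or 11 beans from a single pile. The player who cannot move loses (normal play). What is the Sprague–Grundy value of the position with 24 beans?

n :  0  1  2  3  4  5  6  7  8  9 10 11 12 13 14 15 16 17 18 19 20 21 22 23 24
G :  0  0  0  0  0  1  1  1  1  1  2  2  2  2  2  3  0  0  0  0  0  1  1  1  1

1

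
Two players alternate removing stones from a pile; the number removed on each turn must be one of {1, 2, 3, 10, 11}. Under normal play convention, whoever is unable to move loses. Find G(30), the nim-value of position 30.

n :  0  1  2  3  4  5  6  7  8  9 10 11 12 13 14 15 16 17 18 19 20 21 22 23 24 25 26 27 28 29 30
G :  0  1  2  3  0  1  2  3  0  1  2  3  0  1  2  3  0  1  2  3  0  1  2  3  0  1  2  3  0  1  2

2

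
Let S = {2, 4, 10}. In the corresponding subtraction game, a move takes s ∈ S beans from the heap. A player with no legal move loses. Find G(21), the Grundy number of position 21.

G(0) = 0
G(1) = mex{} = 0
G(2) = mex{0} = 1
G(3) = mex{0} = 1
G(4) = mex{1,0} = 2
G(5) = mex{1,0} = 2
G(6) = mex{2,1} = 0
G(7) = mex{2,1} = 0
G(8) = mex{0,2} = 1
G(9) = mex{0,2} = 1
G(10) = mex{1,0,0} = 2
G(11) = mex{1,0,0} = 2
G(12) = mex{2,1,1} = 0
G(13) = mex{2,1,1} = 0
G(14) = mex{0,2,2} = 1
G(15) = mex{0,2,2} = 1
G(16) = mex{1,0,0} = 2
G(17) = mex{1,0,0} = 2
G(18) = mex{2,1,1} = 0
G(19) = mex{2,1,1} = 0
G(20) = mex{0,2,2} = 1
G(21) = mex{0,2,2} = 1

1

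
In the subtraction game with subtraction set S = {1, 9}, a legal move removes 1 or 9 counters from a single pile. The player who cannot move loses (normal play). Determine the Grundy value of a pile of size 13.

n :  0  1  2  3  4  5  6  7  8  9 10 11 12 13
G :  0  1  0  1  0  1  0  1  0  1  0  1  0  1

1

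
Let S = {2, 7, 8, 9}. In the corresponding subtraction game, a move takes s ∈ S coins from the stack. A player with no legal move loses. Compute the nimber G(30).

G(0) = 0
G(1) = mex{} = 0
G(2) = mex{0} = 1
G(3) = mex{0} = 1
G(4) = mex{1} = 0
G(5) = mex{1} = 0
G(6) = mex{0} = 1
G(7) = mex{0,0} = 1
G(8) = mex{1,0,0} = 2
G(9) = mex{1,1,0,0} = 2
G(10) = mex{2,1,1,0} = 3
G(11) = mex{2,0,1,1} = 3
G(12) = mex{3,0,0,1} = 2
G(13) = mex{3,1,0,0} = 2
G(14) = mex{2,1,1,0} = 3
G(15) = mex{2,2,1,1} = 0
G(16) = mex{3,2,2,1} = 0
G(17) = mex{0,3,2,2} = 1
G(18) = mex{0,3,3,2} = 1
G(19) = mex{1,2,3,3} = 0
G(20) = mex{1,2,2,3} = 0
G(21) = mex{0,3,2,2} = 1
G(22) = mex{0,0,3,2} = 1
G(23) = mex{1,0,0,3} = 2
G(24) = mex{1,1,0,0} = 2
G(25) = mex{2,1,1,0} = 3
G(26) = mex{2,0,1,1} = 3
G(27) = mex{3,0,0,1} = 2
G(28) = mex{3,1,0,0} = 2
G(29) = mex{2,1,1,0} = 3
G(30) = mex{2,2,1,1} = 0

0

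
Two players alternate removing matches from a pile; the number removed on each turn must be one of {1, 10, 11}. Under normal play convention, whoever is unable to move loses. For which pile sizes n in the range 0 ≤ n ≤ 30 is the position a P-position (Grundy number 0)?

0, 2, 4, 6, 8, 20, 22, 24, 26, 28

G(0) = 0
G(1) = mex{0} = 1
G(2) = mex{1} = 0
G(3) = mex{0} = 1
G(4) = mex{1} = 0
G(5) = mex{0} = 1
G(6) = mex{1} = 0
G(7) = mex{0} = 1
G(8) = mex{1} = 0
G(9) = mex{0} = 1
G(10) = mex{1,0} = 2
G(11) = mex{2,1,0} = 3
G(12) = mex{3,0,1} = 2
G(13) = mex{2,1,0} = 3
G(14) = mex{3,0,1} = 2
G(15) = mex{2,1,0} = 3
G(16) = mex{3,0,1} = 2
G(17) = mex{2,1,0} = 3
G(18) = mex{3,0,1} = 2
G(19) = mex{2,1,0} = 3
G(20) = mex{3,2,1} = 0
G(21) = mex{0,3,2} = 1
G(22) = mex{1,2,3} = 0
G(23) = mex{0,3,2} = 1
G(24) = mex{1,2,3} = 0
G(25) = mex{0,3,2} = 1
G(26) = mex{1,2,3} = 0
G(27) = mex{0,3,2} = 1
G(28) = mex{1,2,3} = 0
G(29) = mex{0,3,2} = 1
G(30) = mex{1,0,3} = 2
P-positions are exactly the n with G(n) = 0.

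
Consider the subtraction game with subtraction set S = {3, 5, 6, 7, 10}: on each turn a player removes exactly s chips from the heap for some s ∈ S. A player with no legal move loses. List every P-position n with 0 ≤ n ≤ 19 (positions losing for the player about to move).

n :  0  1  2  3  4  5  6  7  8  9 10 11 12 13 14 15 16 17 18 19
G :  0  0  0  1  1  1  2  2  2  3  3  3  4  0  0  0  1  1  1  2
P-positions are exactly the n with G(n) = 0.

0, 1, 2, 13, 14, 15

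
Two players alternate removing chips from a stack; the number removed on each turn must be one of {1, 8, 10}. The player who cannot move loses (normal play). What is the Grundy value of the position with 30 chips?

1

n :  0  1  2  3  4  5  6  7  8  9 10 11 12 13 14 15 16 17 18 19 20 21 22 23 24 25 26 27 28 29 30
G :  0  1  0  1  0  1  0  1  2  0  1  0  1  0  1  0  1  2  0  1  0  1  0  1  0  1  2  0  1  0  1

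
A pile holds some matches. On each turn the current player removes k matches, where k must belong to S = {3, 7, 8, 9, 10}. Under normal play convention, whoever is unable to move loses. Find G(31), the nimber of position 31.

4

G(0) = 0
G(1) = mex{} = 0
G(2) = mex{} = 0
G(3) = mex{0} = 1
G(4) = mex{0} = 1
G(5) = mex{0} = 1
G(6) = mex{1} = 0
G(7) = mex{1,0} = 2
G(8) = mex{1,0,0} = 2
G(9) = mex{0,0,0,0} = 1
G(10) = mex{2,1,0,0,0} = 3
G(11) = mex{2,1,1,0,0} = 3
G(12) = mex{1,1,1,1,0} = 2
G(13) = mex{3,0,1,1,1} = 2
G(14) = mex{3,2,0,1,1} = 4
G(15) = mex{2,2,2,0,1} = 3
G(16) = mex{2,1,2,2,0} = 3
G(17) = mex{4,3,1,2,2} = 0
G(18) = mex{3,3,3,1,2} = 0
G(19) = mex{3,2,3,3,1} = 0
G(20) = mex{0,2,2,3,3} = 1
G(21) = mex{0,4,2,2,3} = 1
G(22) = mex{0,3,4,2,2} = 1
G(23) = mex{1,3,3,4,2} = 0
G(24) = mex{1,0,3,3,4} = 2
G(25) = mex{1,0,0,3,3} = 2
G(26) = mex{0,0,0,0,3} = 1
G(27) = mex{2,1,0,0,0} = 3
G(28) = mex{2,1,1,0,0} = 3
G(29) = mex{1,1,1,1,0} = 2
G(30) = mex{3,0,1,1,1} = 2
G(31) = mex{3,2,0,1,1} = 4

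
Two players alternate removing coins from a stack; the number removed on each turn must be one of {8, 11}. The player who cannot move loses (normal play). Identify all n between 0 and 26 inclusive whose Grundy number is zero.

n :  0  1  2  3  4  5  6  7  8  9 10 11 12 13 14 15 16 17 18 19 20 21 22 23 24 25 26
G :  0  0  0  0  0  0  0  0  1  1  1  1  1  1  1  1  2  2  2  0  0  0  0  0  0  0  0
P-positions are exactly the n with G(n) = 0.

0, 1, 2, 3, 4, 5, 6, 7, 19, 20, 21, 22, 23, 24, 25, 26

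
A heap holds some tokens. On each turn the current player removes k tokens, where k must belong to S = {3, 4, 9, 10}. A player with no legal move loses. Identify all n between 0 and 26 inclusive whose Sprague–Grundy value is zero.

n :  0  1  2  3  4  5  6  7  8  9 10 11 12 13 14 15 16 17 18 19 20 21 22 23 24 25 26
G :  0  0  0  1  1  1  2  0  0  3  1  1  2  0  0  0  1  1  1  2  0  0  3  1  1  2  0
P-positions are exactly the n with G(n) = 0.

0, 1, 2, 7, 8, 13, 14, 15, 20, 21, 26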